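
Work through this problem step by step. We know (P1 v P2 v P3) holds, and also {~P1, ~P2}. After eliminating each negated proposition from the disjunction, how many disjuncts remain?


Original disjuncts (3): P1, P2, P3
Negated (eliminate): ~P1, ~P2
Remaining disjuncts: P3
Count = 3 - 2 = 1

1


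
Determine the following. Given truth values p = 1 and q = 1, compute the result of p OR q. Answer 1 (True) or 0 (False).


p = 1, q = 1
Operation: p OR q
Evaluate: 1 OR 1 = 1

1


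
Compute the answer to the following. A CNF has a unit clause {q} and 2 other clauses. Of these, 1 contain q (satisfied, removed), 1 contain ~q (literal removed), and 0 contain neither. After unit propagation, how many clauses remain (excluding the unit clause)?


Satisfied (removed): 1
Shortened (remain): 1
Unchanged (remain): 0
Remaining = 1 + 0 = 1

1


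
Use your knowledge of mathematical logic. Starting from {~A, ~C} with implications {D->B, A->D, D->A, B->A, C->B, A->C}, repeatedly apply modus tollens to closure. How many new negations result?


Initial negated facts: {~A, ~C}
Apply modus tollens to closure:
  ~A and D->A  =>  ~D
  ~A and B->A  =>  ~B
Final negated: {~A, ~B, ~C, ~D}
New negations: {~B, ~D}
Count = 2

2


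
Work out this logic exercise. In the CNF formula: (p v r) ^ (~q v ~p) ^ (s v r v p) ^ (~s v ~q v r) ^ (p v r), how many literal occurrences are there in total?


Counting literals in each clause:
Clause 1: 2 literal(s)
Clause 2: 2 literal(s)
Clause 3: 3 literal(s)
Clause 4: 3 literal(s)
Clause 5: 2 literal(s)
Total = 12

12


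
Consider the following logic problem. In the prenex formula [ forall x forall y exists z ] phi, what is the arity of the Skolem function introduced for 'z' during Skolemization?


Quantifier prefix: forall x forall y exists z
'z' is existentially quantified at position 3.
Universal variables preceding it: x, y
Skolem function arity = 2

2


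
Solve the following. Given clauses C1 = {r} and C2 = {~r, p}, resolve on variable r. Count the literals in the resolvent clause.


Remove r from C1 and ~r from C2.
C1 remainder: {}
C2 remainder: {p}
Union (resolvent): {p}
Resolvent has 1 literal(s).

1


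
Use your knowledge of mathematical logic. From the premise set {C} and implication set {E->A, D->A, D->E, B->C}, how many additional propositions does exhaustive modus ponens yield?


Initial facts: {C}
Apply modus ponens to closure:
  (no implication fires)
Final known: {C}
New propositions: {(none)}
Count = 0

0


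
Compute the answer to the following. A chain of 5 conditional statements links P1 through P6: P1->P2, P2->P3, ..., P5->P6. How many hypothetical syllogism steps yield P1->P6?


With 5 implications in a chain connecting 6 propositions:
P1->P2, P2->P3, ..., P5->P6
Steps needed = (number of implications) - 1 = 5 - 1 = 4

4


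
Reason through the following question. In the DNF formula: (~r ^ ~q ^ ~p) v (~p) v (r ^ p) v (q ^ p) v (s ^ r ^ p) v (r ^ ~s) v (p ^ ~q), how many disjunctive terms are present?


A DNF formula is a disjunction of terms (conjunctions).
Terms are separated by v.
Counting the disjuncts: 7 terms.

7


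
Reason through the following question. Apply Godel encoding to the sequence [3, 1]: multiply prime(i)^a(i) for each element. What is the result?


Encode each element as an exponent of the corresponding prime:
  2^3 = 8
  3^1 = 3
Product = 8 * 3 = 24

24


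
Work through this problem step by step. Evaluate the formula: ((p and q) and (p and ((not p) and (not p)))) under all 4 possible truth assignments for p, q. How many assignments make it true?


Check all 4 assignments:
p=0, q=0: 0
p=0, q=1: 0
p=1, q=0: 0
p=1, q=1: 0
Count of True = 0

0


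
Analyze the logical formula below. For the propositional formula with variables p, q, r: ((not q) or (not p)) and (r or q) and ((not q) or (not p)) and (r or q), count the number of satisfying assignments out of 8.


Evaluate all 8 assignments for p, q, r:
p=0, q=0, r=0: 0
p=0, q=0, r=1: 1
p=0, q=1, r=0: 1
p=0, q=1, r=1: 1
p=1, q=0, r=0: 0
p=1, q=0, r=1: 1
p=1, q=1, r=0: 0
p=1, q=1, r=1: 0
Satisfying count = 4

4


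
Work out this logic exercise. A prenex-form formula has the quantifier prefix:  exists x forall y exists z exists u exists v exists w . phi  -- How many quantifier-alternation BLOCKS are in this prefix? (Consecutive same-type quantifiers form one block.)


Quantifier-type sequence: E A E E E E  (A=forall, E=exists)
Group into maximal same-type runs:
  Ex1 | Ax1 | Ex4
Number of blocks = 3

3


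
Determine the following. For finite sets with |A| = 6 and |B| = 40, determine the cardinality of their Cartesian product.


The Cartesian product A x B contains all ordered pairs (a, b).
|A x B| = |A| * |B| = 6 * 40 = 240

240


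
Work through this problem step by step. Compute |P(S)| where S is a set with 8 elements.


The power set of a set with n elements has 2^n elements.
|P(S)| = 2^8 = 256

256


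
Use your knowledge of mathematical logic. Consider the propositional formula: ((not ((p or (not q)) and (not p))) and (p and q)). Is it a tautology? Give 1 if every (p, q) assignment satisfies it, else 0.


Check all 4 assignments:
p=0, q=0: 0
p=0, q=1: 0
p=1, q=0: 0
p=1, q=1: 1
Satisfying count = 1/4.
Tautology iff count = 4: no.

0


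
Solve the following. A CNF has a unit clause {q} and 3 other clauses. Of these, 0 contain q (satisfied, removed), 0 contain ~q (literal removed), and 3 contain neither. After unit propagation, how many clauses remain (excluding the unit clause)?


Satisfied (removed): 0
Shortened (remain): 0
Unchanged (remain): 3
Remaining = 0 + 3 = 3

3


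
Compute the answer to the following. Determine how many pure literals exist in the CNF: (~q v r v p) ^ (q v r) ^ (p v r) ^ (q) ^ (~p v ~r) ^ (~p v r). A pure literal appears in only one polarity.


Check each variable for pure literal status:
p: mixed (not pure)
q: mixed (not pure)
r: mixed (not pure)
Pure literal count = 0

0


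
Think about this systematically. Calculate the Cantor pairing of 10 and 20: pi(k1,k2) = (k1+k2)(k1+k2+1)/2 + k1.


k1 + k2 = 30
(k1+k2)(k1+k2+1)/2 = 30 * 31 / 2 = 465
pi = 465 + 10 = 475

475


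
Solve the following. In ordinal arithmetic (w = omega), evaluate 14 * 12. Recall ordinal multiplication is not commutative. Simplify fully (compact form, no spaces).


Compute 14 * 12.
Ordinal * is associative and left-distributive over +, but NOT commutative; for finite n>1, n*w = w but w*n stays w*n.
Both finite; ordinal * agrees with natural *: 14 * 12 = 168.
Result = 168

168


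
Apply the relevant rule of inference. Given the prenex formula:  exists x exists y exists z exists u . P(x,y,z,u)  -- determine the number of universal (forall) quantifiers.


Quantifier prefix: exists x exists y exists z exists u
Mark each quantifier type:
  E E E E
Universal count = 0, Existential count = 4
Asked for universal (forall) quantifiers: 0

0


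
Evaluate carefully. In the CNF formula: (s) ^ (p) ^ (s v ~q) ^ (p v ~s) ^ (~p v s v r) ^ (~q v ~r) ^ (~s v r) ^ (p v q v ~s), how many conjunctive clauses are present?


A CNF formula is a conjunction of clauses.
Clauses are separated by ^.
Counting the conjuncts: 8 clauses.

8


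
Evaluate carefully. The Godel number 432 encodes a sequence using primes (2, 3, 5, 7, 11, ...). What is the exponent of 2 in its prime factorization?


Factorize 432 by dividing by 2 repeatedly.
Division steps: 2 divides 432 exactly 4 time(s).
Exponent of 2 = 4

4


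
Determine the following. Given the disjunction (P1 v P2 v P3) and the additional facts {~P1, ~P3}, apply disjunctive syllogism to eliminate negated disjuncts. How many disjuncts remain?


Original disjuncts (3): P1, P2, P3
Negated (eliminate): ~P1, ~P3
Remaining disjuncts: P2
Count = 3 - 2 = 1

1


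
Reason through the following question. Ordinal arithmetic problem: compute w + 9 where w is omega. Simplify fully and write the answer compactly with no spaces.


Compute w + 9.
Ordinal + is associative but NOT commutative; for finite n>0, n + w = w but w + n stays w+n.
w + 9 is already in normal form (a successor ordinal beyond w).
Result = w+9

w+9


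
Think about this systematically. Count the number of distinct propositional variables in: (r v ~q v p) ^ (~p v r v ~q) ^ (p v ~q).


Identify each variable that appears in the formula.
Variables found: p, q, r
Count = 3

3


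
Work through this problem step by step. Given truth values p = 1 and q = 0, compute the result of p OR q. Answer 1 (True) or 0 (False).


p = 1, q = 0
Operation: p OR q
Evaluate: 1 OR 0 = 1

1


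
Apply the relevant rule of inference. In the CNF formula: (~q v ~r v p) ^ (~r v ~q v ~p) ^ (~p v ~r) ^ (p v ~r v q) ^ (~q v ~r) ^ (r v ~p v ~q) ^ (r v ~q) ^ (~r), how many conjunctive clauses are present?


A CNF formula is a conjunction of clauses.
Clauses are separated by ^.
Counting the conjuncts: 8 clauses.

8


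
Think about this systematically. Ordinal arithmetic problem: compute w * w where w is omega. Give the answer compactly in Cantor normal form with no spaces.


Compute w * w.
Ordinal * is associative and left-distributive over +, but NOT commutative; for finite n>1, n*w = w but w*n stays w*n.
w * w = w^2 by definition.
Result = w^2

w^2


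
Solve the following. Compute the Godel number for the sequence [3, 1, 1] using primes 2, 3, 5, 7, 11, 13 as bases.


Encode each element as an exponent of the corresponding prime:
  2^3 = 8
  3^1 = 3
  5^1 = 5
Product = 8 * 3 * 5 = 120

120


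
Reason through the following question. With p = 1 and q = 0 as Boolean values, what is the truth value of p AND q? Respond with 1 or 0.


p = 1, q = 0
Operation: p AND q
Evaluate: 1 AND 0 = 0

0


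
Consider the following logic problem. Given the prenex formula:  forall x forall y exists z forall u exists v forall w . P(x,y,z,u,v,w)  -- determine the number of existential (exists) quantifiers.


Quantifier prefix: forall x forall y exists z forall u exists v forall w
Mark each quantifier type:
  U U E U E U
Universal count = 4, Existential count = 2
Asked for existential (exists) quantifiers: 2

2


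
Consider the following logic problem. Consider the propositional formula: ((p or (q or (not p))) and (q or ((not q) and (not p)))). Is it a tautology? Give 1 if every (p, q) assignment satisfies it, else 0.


Check all 4 assignments:
p=0, q=0: 1
p=0, q=1: 1
p=1, q=0: 0
p=1, q=1: 1
Satisfying count = 3/4.
Tautology iff count = 4: no.

0


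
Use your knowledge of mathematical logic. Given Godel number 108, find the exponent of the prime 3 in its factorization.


Factorize 108 by dividing by 3 repeatedly.
Division steps: 3 divides 108 exactly 3 time(s).
Exponent of 3 = 3

3


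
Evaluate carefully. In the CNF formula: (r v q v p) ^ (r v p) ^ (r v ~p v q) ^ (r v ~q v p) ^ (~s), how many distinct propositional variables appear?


Identify each variable that appears in the formula.
Variables found: p, q, r, s
Count = 4

4


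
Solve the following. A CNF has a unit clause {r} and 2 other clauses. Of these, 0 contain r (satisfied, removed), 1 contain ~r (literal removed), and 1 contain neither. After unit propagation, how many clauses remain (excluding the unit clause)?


Satisfied (removed): 0
Shortened (remain): 1
Unchanged (remain): 1
Remaining = 1 + 1 = 2

2


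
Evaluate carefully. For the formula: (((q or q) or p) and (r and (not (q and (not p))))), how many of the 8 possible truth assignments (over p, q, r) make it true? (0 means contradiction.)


Check all 8 assignments:
p=0, q=0, r=0: 0
p=0, q=0, r=1: 0
p=0, q=1, r=0: 0
p=0, q=1, r=1: 0
p=1, q=0, r=0: 0
p=1, q=0, r=1: 1
p=1, q=1, r=0: 0
p=1, q=1, r=1: 1
Count of True = 2

2


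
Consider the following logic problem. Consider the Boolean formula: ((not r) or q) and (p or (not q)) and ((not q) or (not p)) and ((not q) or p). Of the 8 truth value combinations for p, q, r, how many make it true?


Evaluate all 8 assignments for p, q, r:
p=0, q=0, r=0: 1
p=0, q=0, r=1: 0
p=0, q=1, r=0: 0
p=0, q=1, r=1: 0
p=1, q=0, r=0: 1
p=1, q=0, r=1: 0
p=1, q=1, r=0: 0
p=1, q=1, r=1: 0
Satisfying count = 2

2


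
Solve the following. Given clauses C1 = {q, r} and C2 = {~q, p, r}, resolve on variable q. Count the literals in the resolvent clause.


Remove q from C1 and ~q from C2.
C1 remainder: {r}
C2 remainder: {p, r}
Union (resolvent): {p, r}
Resolvent has 2 literal(s).

2


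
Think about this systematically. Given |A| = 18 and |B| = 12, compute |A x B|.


The Cartesian product A x B contains all ordered pairs (a, b).
|A x B| = |A| * |B| = 18 * 12 = 216

216


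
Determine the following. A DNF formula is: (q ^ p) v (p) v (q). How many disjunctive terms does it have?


A DNF formula is a disjunction of terms (conjunctions).
Terms are separated by v.
Counting the disjuncts: 3 terms.

3


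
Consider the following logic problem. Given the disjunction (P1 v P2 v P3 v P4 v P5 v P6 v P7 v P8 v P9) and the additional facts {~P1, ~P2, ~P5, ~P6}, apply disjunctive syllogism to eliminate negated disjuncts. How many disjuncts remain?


Original disjuncts (9): P1, P2, P3, P4, P5, P6, P7, P8, P9
Negated (eliminate): ~P1, ~P2, ~P5, ~P6
Remaining disjuncts: P3, P4, P7, P8, P9
Count = 9 - 4 = 5

5


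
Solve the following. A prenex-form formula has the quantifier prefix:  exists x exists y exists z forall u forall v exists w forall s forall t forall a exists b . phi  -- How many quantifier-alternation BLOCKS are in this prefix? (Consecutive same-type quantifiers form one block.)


Quantifier-type sequence: E E E A A E A A A E  (A=forall, E=exists)
Group into maximal same-type runs:
  Ex3 | Ax2 | Ex1 | Ax3 | Ex1
Number of blocks = 5

5


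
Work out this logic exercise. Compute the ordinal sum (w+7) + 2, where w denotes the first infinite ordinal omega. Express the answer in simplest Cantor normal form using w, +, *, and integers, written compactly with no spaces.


Compute (w+7) + 2.
Ordinal + is associative but NOT commutative; for finite n>0, n + w = w but w + n stays w+n.
By associativity: (w+7) + 2 = w + (7+2) = w+9.
Result = w+9

w+9


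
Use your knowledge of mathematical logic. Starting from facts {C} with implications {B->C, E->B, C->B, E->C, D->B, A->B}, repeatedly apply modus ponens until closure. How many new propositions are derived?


Initial facts: {C}
Apply modus ponens to closure:
  C and C->B  =>  B
Final known: {B, C}
New propositions: {B}
Count = 1

1


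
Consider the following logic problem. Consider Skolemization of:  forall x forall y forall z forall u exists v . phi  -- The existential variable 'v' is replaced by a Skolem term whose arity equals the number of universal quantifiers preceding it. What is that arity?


Quantifier prefix: forall x forall y forall z forall u exists v
'v' is existentially quantified at position 5.
Universal variables preceding it: x, y, z, u
Skolem function arity = 4

4


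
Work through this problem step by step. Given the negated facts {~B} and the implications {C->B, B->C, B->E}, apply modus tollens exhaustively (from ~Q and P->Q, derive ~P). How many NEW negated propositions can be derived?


Initial negated facts: {~B}
Apply modus tollens to closure:
  ~B and C->B  =>  ~C
Final negated: {~B, ~C}
New negations: {~C}
Count = 1

1


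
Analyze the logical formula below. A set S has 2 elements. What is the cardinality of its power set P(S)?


The power set of a set with n elements has 2^n elements.
|P(S)| = 2^2 = 4

4


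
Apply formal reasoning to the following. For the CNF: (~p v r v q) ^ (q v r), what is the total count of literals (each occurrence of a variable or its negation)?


Counting literals in each clause:
Clause 1: 3 literal(s)
Clause 2: 2 literal(s)
Total = 5

5


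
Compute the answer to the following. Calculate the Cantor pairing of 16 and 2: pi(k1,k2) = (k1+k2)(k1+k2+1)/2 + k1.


k1 + k2 = 18
(k1+k2)(k1+k2+1)/2 = 18 * 19 / 2 = 171
pi = 171 + 16 = 187

187


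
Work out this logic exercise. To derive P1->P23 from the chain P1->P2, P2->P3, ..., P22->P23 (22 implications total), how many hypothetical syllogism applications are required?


With 22 implications in a chain connecting 23 propositions:
P1->P2, P2->P3, ..., P22->P23
Steps needed = (number of implications) - 1 = 22 - 1 = 21

21


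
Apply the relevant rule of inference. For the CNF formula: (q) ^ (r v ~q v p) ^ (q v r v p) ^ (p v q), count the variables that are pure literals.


Check each variable for pure literal status:
p: pure positive
q: mixed (not pure)
r: pure positive
Pure literal count = 2

2


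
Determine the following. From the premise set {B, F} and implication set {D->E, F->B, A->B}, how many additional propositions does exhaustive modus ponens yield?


Initial facts: {B, F}
Apply modus ponens to closure:
  (no implication fires)
Final known: {B, F}
New propositions: {(none)}
Count = 0

0


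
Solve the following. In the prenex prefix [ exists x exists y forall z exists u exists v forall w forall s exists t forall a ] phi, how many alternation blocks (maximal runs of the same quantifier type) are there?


Quantifier-type sequence: E E A E E A A E A  (A=forall, E=exists)
Group into maximal same-type runs:
  Ex2 | Ax1 | Ex2 | Ax2 | Ex1 | Ax1
Number of blocks = 6

6


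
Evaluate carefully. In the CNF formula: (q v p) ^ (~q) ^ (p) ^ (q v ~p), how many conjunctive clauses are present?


A CNF formula is a conjunction of clauses.
Clauses are separated by ^.
Counting the conjuncts: 4 clauses.

4


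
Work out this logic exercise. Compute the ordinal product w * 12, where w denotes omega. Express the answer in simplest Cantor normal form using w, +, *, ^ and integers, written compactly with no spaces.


Compute w * 12.
Ordinal * is associative and left-distributive over +, but NOT commutative; for finite n>1, n*w = w but w*n stays w*n.
w * 12 means 12 copies of w concatenated: w*12.
Result = w*12

w*12


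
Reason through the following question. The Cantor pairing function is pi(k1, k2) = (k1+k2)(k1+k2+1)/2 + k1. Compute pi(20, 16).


k1 + k2 = 36
(k1+k2)(k1+k2+1)/2 = 36 * 37 / 2 = 666
pi = 666 + 20 = 686

686


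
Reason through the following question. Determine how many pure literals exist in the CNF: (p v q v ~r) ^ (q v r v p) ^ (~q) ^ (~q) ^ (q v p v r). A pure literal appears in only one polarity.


Check each variable for pure literal status:
p: pure positive
q: mixed (not pure)
r: mixed (not pure)
Pure literal count = 1

1


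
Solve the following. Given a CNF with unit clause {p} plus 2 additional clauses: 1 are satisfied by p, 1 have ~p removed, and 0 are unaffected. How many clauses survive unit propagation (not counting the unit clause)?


Satisfied (removed): 1
Shortened (remain): 1
Unchanged (remain): 0
Remaining = 1 + 0 = 1

1


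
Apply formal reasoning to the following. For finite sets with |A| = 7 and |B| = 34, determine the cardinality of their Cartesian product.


The Cartesian product A x B contains all ordered pairs (a, b).
|A x B| = |A| * |B| = 7 * 34 = 238

238


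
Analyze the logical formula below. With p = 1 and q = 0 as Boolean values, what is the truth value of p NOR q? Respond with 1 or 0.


p = 1, q = 0
Operation: p NOR q
Evaluate: 1 NOR 0 = 0

0


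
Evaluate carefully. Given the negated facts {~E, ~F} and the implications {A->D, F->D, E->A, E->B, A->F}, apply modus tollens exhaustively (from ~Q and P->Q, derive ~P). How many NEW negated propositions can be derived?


Initial negated facts: {~E, ~F}
Apply modus tollens to closure:
  ~F and A->F  =>  ~A
Final negated: {~A, ~E, ~F}
New negations: {~A}
Count = 1

1


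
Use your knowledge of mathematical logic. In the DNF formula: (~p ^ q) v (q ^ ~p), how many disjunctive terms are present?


A DNF formula is a disjunction of terms (conjunctions).
Terms are separated by v.
Counting the disjuncts: 2 terms.

2


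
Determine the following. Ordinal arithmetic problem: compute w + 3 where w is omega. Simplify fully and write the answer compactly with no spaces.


Compute w + 3.
Ordinal + is associative but NOT commutative; for finite n>0, n + w = w but w + n stays w+n.
w + 3 is already in normal form (a successor ordinal beyond w).
Result = w+3

w+3


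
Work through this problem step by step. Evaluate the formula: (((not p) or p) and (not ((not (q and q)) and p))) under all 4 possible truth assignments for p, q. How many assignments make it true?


Check all 4 assignments:
p=0, q=0: 1
p=0, q=1: 1
p=1, q=0: 0
p=1, q=1: 1
Count of True = 3

3


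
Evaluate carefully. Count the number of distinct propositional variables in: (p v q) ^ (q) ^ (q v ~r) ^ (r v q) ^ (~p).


Identify each variable that appears in the formula.
Variables found: p, q, r
Count = 3

3


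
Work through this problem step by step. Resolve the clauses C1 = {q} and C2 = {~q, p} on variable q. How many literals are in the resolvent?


Remove q from C1 and ~q from C2.
C1 remainder: {}
C2 remainder: {p}
Union (resolvent): {p}
Resolvent has 1 literal(s).

1


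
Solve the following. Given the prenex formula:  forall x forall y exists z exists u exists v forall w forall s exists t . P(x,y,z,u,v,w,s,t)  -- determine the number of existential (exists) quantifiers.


Quantifier prefix: forall x forall y exists z exists u exists v forall w forall s exists t
Mark each quantifier type:
  U U E E E U U E
Universal count = 4, Existential count = 4
Asked for existential (exists) quantifiers: 4

4


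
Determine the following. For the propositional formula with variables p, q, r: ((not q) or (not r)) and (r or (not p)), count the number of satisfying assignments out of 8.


Evaluate all 8 assignments for p, q, r:
p=0, q=0, r=0: 1
p=0, q=0, r=1: 1
p=0, q=1, r=0: 1
p=0, q=1, r=1: 0
p=1, q=0, r=0: 0
p=1, q=0, r=1: 1
p=1, q=1, r=0: 0
p=1, q=1, r=1: 0
Satisfying count = 4

4


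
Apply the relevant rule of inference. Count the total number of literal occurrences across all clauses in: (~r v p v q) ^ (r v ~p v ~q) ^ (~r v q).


Counting literals in each clause:
Clause 1: 3 literal(s)
Clause 2: 3 literal(s)
Clause 3: 2 literal(s)
Total = 8

8


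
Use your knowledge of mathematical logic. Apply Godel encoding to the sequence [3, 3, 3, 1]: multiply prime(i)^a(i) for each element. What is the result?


Encode each element as an exponent of the corresponding prime:
  2^3 = 8
  3^3 = 27
  5^3 = 125
  7^1 = 7
Product = 8 * 27 * 125 * 7 = 189000

189000


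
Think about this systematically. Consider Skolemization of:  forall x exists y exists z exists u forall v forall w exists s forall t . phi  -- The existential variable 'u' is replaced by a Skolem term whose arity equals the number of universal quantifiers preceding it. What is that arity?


Quantifier prefix: forall x exists y exists z exists u forall v forall w exists s forall t
'u' is existentially quantified at position 4.
Universal variables preceding it: x
Skolem function arity = 1

1


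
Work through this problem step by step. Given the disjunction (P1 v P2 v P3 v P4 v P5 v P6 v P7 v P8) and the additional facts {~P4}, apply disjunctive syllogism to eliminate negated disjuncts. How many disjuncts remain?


Original disjuncts (8): P1, P2, P3, P4, P5, P6, P7, P8
Negated (eliminate): ~P4
Remaining disjuncts: P1, P2, P3, P5, P6, P7, P8
Count = 8 - 1 = 7

7


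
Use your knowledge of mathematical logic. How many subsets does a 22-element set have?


The power set of a set with n elements has 2^n elements.
|P(S)| = 2^22 = 4194304

4194304


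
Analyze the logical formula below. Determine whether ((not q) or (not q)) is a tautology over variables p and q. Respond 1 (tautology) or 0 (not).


Check all 4 assignments:
p=0, q=0: 1
p=0, q=1: 0
p=1, q=0: 1
p=1, q=1: 0
Satisfying count = 2/4.
Tautology iff count = 4: no.

0


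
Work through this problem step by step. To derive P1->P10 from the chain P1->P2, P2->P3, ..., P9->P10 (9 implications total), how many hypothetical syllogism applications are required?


With 9 implications in a chain connecting 10 propositions:
P1->P2, P2->P3, ..., P9->P10
Steps needed = (number of implications) - 1 = 9 - 1 = 8

8


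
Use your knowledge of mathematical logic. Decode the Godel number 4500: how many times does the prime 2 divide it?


Factorize 4500 by dividing by 2 repeatedly.
Division steps: 2 divides 4500 exactly 2 time(s).
Exponent of 2 = 2

2


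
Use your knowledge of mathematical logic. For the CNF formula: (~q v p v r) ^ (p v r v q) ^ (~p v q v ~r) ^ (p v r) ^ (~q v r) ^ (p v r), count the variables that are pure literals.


Check each variable for pure literal status:
p: mixed (not pure)
q: mixed (not pure)
r: mixed (not pure)
Pure literal count = 0

0


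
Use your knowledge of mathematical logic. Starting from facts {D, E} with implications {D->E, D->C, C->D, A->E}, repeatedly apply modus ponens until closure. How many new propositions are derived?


Initial facts: {D, E}
Apply modus ponens to closure:
  D and D->C  =>  C
Final known: {C, D, E}
New propositions: {C}
Count = 1

1


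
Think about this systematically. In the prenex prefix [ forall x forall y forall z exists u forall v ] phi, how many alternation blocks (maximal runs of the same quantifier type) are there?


Quantifier-type sequence: A A A E A  (A=forall, E=exists)
Group into maximal same-type runs:
  Ax3 | Ex1 | Ax1
Number of blocks = 3

3


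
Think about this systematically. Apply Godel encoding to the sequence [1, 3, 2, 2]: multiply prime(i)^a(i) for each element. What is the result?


Encode each element as an exponent of the corresponding prime:
  2^1 = 2
  3^3 = 27
  5^2 = 25
  7^2 = 49
Product = 2 * 27 * 25 * 49 = 66150

66150


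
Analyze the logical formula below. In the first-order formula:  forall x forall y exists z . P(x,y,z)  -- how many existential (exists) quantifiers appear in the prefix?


Quantifier prefix: forall x forall y exists z
Mark each quantifier type:
  U U E
Universal count = 2, Existential count = 1
Asked for existential (exists) quantifiers: 1

1


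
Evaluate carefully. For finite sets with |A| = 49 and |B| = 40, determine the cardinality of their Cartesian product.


The Cartesian product A x B contains all ordered pairs (a, b).
|A x B| = |A| * |B| = 49 * 40 = 1960

1960


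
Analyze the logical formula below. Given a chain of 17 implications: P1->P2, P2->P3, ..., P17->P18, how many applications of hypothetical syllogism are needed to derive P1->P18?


With 17 implications in a chain connecting 18 propositions:
P1->P2, P2->P3, ..., P17->P18
Steps needed = (number of implications) - 1 = 17 - 1 = 16

16


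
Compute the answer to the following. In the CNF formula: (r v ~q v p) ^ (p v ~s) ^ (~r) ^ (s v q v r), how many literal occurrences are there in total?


Counting literals in each clause:
Clause 1: 3 literal(s)
Clause 2: 2 literal(s)
Clause 3: 1 literal(s)
Clause 4: 3 literal(s)
Total = 9

9


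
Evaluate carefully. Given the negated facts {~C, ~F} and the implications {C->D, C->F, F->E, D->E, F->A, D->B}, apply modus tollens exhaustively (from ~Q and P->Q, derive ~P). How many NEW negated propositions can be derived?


Initial negated facts: {~C, ~F}
Apply modus tollens to closure:
  (no implication fires)
Final negated: {~C, ~F}
New negations: {(none)}
Count = 0

0


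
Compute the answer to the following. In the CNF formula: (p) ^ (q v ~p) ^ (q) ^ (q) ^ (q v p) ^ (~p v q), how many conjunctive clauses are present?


A CNF formula is a conjunction of clauses.
Clauses are separated by ^.
Counting the conjuncts: 6 clauses.

6


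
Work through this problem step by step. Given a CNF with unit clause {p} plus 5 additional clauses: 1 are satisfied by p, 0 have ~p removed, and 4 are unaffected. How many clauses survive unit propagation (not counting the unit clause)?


Satisfied (removed): 1
Shortened (remain): 0
Unchanged (remain): 4
Remaining = 0 + 4 = 4

4


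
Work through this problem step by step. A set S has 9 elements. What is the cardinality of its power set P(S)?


The power set of a set with n elements has 2^n elements.
|P(S)| = 2^9 = 512

512


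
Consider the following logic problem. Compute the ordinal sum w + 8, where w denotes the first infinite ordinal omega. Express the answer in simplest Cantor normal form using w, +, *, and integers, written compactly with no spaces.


Compute w + 8.
Ordinal + is associative but NOT commutative; for finite n>0, n + w = w but w + n stays w+n.
w + 8 is already in normal form (a successor ordinal beyond w).
Result = w+8

w+8


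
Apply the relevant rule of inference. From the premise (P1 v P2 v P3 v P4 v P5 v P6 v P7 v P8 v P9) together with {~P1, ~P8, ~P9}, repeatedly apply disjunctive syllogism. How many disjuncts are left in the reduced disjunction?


Original disjuncts (9): P1, P2, P3, P4, P5, P6, P7, P8, P9
Negated (eliminate): ~P1, ~P8, ~P9
Remaining disjuncts: P2, P3, P4, P5, P6, P7
Count = 9 - 3 = 6

6


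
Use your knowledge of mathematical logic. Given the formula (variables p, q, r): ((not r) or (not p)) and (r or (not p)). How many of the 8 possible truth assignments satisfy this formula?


Evaluate all 8 assignments for p, q, r:
p=0, q=0, r=0: 1
p=0, q=0, r=1: 1
p=0, q=1, r=0: 1
p=0, q=1, r=1: 1
p=1, q=0, r=0: 0
p=1, q=0, r=1: 0
p=1, q=1, r=0: 0
p=1, q=1, r=1: 0
Satisfying count = 4

4


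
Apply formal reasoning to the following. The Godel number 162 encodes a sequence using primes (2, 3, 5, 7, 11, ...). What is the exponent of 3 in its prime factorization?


Factorize 162 by dividing by 3 repeatedly.
Division steps: 3 divides 162 exactly 4 time(s).
Exponent of 3 = 4

4


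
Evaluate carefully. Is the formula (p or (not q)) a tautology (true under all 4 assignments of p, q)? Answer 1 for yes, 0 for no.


Check all 4 assignments:
p=0, q=0: 1
p=0, q=1: 0
p=1, q=0: 1
p=1, q=1: 1
Satisfying count = 3/4.
Tautology iff count = 4: no.

0


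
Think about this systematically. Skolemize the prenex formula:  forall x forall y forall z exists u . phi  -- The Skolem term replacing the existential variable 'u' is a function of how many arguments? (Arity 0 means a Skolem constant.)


Quantifier prefix: forall x forall y forall z exists u
'u' is existentially quantified at position 4.
Universal variables preceding it: x, y, z
Skolem function arity = 3

3


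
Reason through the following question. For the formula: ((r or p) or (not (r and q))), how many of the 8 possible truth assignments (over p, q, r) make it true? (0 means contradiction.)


Check all 8 assignments:
p=0, q=0, r=0: 1
p=0, q=0, r=1: 1
p=0, q=1, r=0: 1
p=0, q=1, r=1: 1
p=1, q=0, r=0: 1
p=1, q=0, r=1: 1
p=1, q=1, r=0: 1
p=1, q=1, r=1: 1
Count of True = 8

8


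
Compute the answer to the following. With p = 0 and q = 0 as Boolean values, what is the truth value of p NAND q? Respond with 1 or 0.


p = 0, q = 0
Operation: p NAND q
Evaluate: 0 NAND 0 = 1

1


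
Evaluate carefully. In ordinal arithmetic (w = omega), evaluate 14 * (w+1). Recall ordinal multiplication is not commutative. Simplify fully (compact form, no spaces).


Compute 14 * (w+1).
Ordinal * is associative and left-distributive over +, but NOT commutative; for finite n>1, n*w = w but w*n stays w*n.
By left-distributivity: 14 * (w+1) = 14*w + 14*1 = w + 14 = w+14.
Result = w+14

w+14


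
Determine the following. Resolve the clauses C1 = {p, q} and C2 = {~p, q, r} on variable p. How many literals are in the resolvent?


Remove p from C1 and ~p from C2.
C1 remainder: {q}
C2 remainder: {q, r}
Union (resolvent): {q, r}
Resolvent has 2 literal(s).

2


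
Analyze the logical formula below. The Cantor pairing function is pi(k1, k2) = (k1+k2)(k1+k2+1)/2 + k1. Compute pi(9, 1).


k1 + k2 = 10
(k1+k2)(k1+k2+1)/2 = 10 * 11 / 2 = 55
pi = 55 + 9 = 64

64


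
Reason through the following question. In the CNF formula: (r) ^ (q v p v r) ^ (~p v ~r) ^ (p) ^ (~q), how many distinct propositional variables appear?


Identify each variable that appears in the formula.
Variables found: p, q, r
Count = 3

3


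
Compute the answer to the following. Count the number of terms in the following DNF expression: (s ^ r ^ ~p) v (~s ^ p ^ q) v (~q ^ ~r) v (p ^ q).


A DNF formula is a disjunction of terms (conjunctions).
Terms are separated by v.
Counting the disjuncts: 4 terms.

4


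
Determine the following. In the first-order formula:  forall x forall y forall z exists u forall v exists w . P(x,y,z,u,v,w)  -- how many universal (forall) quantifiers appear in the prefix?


Quantifier prefix: forall x forall y forall z exists u forall v exists w
Mark each quantifier type:
  U U U E U E
Universal count = 4, Existential count = 2
Asked for universal (forall) quantifiers: 4

4


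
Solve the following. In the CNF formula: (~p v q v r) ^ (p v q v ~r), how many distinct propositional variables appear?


Identify each variable that appears in the formula.
Variables found: p, q, r
Count = 3

3


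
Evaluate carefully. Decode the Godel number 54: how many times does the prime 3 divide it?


Factorize 54 by dividing by 3 repeatedly.
Division steps: 3 divides 54 exactly 3 time(s).
Exponent of 3 = 3

3


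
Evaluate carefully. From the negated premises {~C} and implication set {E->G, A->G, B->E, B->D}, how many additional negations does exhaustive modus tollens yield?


Initial negated facts: {~C}
Apply modus tollens to closure:
  (no implication fires)
Final negated: {~C}
New negations: {(none)}
Count = 0

0


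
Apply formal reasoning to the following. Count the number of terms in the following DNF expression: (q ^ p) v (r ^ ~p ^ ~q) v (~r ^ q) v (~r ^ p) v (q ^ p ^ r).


A DNF formula is a disjunction of terms (conjunctions).
Terms are separated by v.
Counting the disjuncts: 5 terms.

5


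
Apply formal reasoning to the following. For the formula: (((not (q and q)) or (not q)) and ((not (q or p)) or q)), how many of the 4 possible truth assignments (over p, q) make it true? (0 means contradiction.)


Check all 4 assignments:
p=0, q=0: 1
p=0, q=1: 0
p=1, q=0: 0
p=1, q=1: 0
Count of True = 1

1


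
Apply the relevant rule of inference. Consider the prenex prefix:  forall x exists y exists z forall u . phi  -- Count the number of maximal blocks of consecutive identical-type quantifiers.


Quantifier-type sequence: A E E A  (A=forall, E=exists)
Group into maximal same-type runs:
  Ax1 | Ex2 | Ax1
Number of blocks = 3

3


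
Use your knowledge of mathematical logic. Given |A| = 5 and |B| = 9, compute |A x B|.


The Cartesian product A x B contains all ordered pairs (a, b).
|A x B| = |A| * |B| = 5 * 9 = 45

45


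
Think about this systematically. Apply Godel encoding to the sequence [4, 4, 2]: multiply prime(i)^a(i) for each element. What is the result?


Encode each element as an exponent of the corresponding prime:
  2^4 = 16
  3^4 = 81
  5^2 = 25
Product = 16 * 81 * 25 = 32400

32400


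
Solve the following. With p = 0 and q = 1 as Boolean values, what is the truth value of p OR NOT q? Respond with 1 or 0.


p = 0, q = 1
Operation: p OR NOT q
Evaluate: 0 OR NOT 1 = 0

0


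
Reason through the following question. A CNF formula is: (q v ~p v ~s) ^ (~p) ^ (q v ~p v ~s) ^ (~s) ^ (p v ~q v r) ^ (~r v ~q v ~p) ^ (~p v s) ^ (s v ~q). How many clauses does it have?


A CNF formula is a conjunction of clauses.
Clauses are separated by ^.
Counting the conjuncts: 8 clauses.

8


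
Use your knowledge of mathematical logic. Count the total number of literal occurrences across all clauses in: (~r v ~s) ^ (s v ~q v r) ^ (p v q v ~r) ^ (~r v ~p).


Counting literals in each clause:
Clause 1: 2 literal(s)
Clause 2: 3 literal(s)
Clause 3: 3 literal(s)
Clause 4: 2 literal(s)
Total = 10

10


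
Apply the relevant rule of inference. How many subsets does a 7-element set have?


The power set of a set with n elements has 2^n elements.
|P(S)| = 2^7 = 128

128


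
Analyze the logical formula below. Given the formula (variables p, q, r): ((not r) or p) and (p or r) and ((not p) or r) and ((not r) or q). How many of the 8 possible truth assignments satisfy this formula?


Evaluate all 8 assignments for p, q, r:
p=0, q=0, r=0: 0
p=0, q=0, r=1: 0
p=0, q=1, r=0: 0
p=0, q=1, r=1: 0
p=1, q=0, r=0: 0
p=1, q=0, r=1: 0
p=1, q=1, r=0: 0
p=1, q=1, r=1: 1
Satisfying count = 1

1


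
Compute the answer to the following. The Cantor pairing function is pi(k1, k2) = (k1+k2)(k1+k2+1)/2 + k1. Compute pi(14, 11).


k1 + k2 = 25
(k1+k2)(k1+k2+1)/2 = 25 * 26 / 2 = 325
pi = 325 + 14 = 339

339


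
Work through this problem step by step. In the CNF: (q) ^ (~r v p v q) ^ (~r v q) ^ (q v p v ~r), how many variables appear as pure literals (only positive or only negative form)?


Check each variable for pure literal status:
p: pure positive
q: pure positive
r: pure negative
Pure literal count = 3

3


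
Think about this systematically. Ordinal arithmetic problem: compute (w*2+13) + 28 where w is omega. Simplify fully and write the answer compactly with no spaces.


Compute (w*2+13) + 28.
Ordinal + is associative but NOT commutative; for finite n>0, n + w = w but w + n stays w+n.
By associativity: (w*2+13) + 28 = w*2 + (13+28) = w*2+41.
Result = w*2+41

w*2+41


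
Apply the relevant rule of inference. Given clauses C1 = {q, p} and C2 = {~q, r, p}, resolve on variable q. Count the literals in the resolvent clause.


Remove q from C1 and ~q from C2.
C1 remainder: {p}
C2 remainder: {r, p}
Union (resolvent): {p, r}
Resolvent has 2 literal(s).

2


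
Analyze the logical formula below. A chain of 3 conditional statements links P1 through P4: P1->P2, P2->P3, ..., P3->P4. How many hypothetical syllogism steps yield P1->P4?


With 3 implications in a chain connecting 4 propositions:
P1->P2, P2->P3, ..., P3->P4
Steps needed = (number of implications) - 1 = 3 - 1 = 2

2


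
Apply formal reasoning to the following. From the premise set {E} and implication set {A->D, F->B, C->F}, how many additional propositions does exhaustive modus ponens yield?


Initial facts: {E}
Apply modus ponens to closure:
  (no implication fires)
Final known: {E}
New propositions: {(none)}
Count = 0

0


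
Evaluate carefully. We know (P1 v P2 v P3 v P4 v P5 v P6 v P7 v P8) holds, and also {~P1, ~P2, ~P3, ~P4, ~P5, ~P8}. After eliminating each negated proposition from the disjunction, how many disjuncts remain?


Original disjuncts (8): P1, P2, P3, P4, P5, P6, P7, P8
Negated (eliminate): ~P1, ~P2, ~P3, ~P4, ~P5, ~P8
Remaining disjuncts: P6, P7
Count = 8 - 6 = 2

2


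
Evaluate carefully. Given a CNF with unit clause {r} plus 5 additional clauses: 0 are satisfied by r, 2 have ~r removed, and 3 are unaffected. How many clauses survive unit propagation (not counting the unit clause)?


Satisfied (removed): 0
Shortened (remain): 2
Unchanged (remain): 3
Remaining = 2 + 3 = 5

5


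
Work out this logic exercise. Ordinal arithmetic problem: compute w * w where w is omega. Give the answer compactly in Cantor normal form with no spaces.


Compute w * w.
Ordinal * is associative and left-distributive over +, but NOT commutative; for finite n>1, n*w = w but w*n stays w*n.
w * w = w^2 by definition.
Result = w^2

w^2


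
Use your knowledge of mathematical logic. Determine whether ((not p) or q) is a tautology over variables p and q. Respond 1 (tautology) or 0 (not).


Check all 4 assignments:
p=0, q=0: 1
p=0, q=1: 1
p=1, q=0: 0
p=1, q=1: 1
Satisfying count = 3/4.
Tautology iff count = 4: no.

0


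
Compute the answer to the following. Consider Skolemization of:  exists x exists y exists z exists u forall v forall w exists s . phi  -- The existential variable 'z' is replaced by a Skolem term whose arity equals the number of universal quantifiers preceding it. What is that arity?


Quantifier prefix: exists x exists y exists z exists u forall v forall w exists s
'z' is existentially quantified at position 3.
No universal quantifiers precede it.
Skolem function arity = 0 (a Skolem constant)

0
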